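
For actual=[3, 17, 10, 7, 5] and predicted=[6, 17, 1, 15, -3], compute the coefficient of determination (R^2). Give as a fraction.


Mean(y) = 42/5. SS_res = 218. SS_tot = 596/5. R^2 = 1 - 218/(596/5) = -247/298.

-247/298


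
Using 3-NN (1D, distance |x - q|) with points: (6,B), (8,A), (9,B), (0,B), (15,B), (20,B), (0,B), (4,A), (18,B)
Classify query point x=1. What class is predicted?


Distances: |6-1|=5, |8-1|=7, |9-1|=8, |0-1|=1, |15-1|=14, |20-1|=19, |0-1|=1, |4-1|=3, |18-1|=17. 3 nearest: (0,B), (0,B), (4,A). Counts: {'B': 2, 'A': 1}. Majority class: B.

B


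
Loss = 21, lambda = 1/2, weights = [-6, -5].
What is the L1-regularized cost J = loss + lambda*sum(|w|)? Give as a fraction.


L1 norm = sum(|w|) = 11. J = 21 + 1/2 * 11 = 53/2.

53/2


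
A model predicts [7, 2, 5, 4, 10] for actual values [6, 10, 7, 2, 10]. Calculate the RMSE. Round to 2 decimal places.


MSE = 14.6000. RMSE = sqrt(14.6000) = 3.82.

3.82


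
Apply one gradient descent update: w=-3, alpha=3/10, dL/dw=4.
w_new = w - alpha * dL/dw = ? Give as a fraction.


w_new = -3 - 3/10 * 4 = -3 - 6/5 = -21/5.

-21/5


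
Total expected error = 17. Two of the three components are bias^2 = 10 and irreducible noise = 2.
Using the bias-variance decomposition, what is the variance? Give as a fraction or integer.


Total error = bias^2 + variance + irreducible noise. So variance = 17 - 10 - 2 = 5.

5


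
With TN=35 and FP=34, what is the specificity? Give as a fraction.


Specificity = TN / (TN + FP) = 35 / 69 = 35/69.

35/69


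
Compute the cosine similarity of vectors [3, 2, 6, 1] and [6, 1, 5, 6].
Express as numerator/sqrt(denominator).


dot = 56. |a|^2 = 50, |b|^2 = 98. cos = 56/sqrt(4900).

56/sqrt(4900)


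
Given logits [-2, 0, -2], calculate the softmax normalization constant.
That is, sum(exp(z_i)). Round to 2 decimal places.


Denom = e^-2=0.1353 + e^0=1.0000 + e^-2=0.1353. Sum = 1.2706, which rounds to 1.27.

1.27


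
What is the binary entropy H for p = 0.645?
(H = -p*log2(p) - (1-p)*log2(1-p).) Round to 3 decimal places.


H = -0.645*log2(0.645) - 0.355*log2(0.355) = 0.938.

0.938


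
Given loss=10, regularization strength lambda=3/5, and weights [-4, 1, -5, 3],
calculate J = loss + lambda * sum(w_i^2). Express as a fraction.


L2 sq norm = sum(w^2) = 51. J = 10 + 3/5 * 51 = 203/5.

203/5


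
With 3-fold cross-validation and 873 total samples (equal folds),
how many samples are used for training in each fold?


Each validation fold has 873/3 = 291 samples. Training set = 873 - 291 = 582.

582


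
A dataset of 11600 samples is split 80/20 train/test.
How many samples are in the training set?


Test set = 11600 * 20% = 2320. Training set = 11600 - 2320 = 9280.

9280


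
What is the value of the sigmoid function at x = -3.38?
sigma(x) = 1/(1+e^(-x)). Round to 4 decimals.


sigma(-3.38) = 1/(1+e^(3.38)) = 1/(1+29.370771) = 1/30.370771 = 0.0329.

0.0329


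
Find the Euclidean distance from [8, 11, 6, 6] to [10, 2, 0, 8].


d = sqrt(sum of squared differences). (8-10)^2=4, (11-2)^2=81, (6-0)^2=36, (6-8)^2=4. Sum = 125.

sqrt(125)


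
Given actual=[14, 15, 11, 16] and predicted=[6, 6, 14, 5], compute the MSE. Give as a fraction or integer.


MSE = (1/4) * ((14-6)^2=64 + (15-6)^2=81 + (11-14)^2=9 + (16-5)^2=121). Sum = 275. MSE = 275/4.

275/4


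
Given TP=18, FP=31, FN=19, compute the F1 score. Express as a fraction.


Precision = 18/49 = 18/49. Recall = 18/37 = 18/37. F1 = 2*P*R/(P+R) = 18/43.

18/43


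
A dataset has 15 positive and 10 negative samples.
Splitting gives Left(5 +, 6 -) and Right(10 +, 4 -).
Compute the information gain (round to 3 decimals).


H(parent) = 0.9710. H(left) = 0.9940, H(right) = 0.8631. Weighted = (11/25)*0.9940 + (14/25)*0.8631 = 0.9207. IG = 0.9710 - 0.9207 = 0.0503, which rounds to 0.050.

0.050


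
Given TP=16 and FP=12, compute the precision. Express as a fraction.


Precision = TP / (TP + FP) = 16 / 28 = 4/7.

4/7


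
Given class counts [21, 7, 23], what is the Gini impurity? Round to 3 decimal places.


Total = 51. Proportions: 21/51, 7/51, 23/51. sum(p_i^2) = 0.3918. Gini = 1 - 0.3918 = 0.6082, which rounds to 0.608.

0.608


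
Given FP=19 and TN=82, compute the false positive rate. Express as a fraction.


FPR = FP / (FP + TN) = 19 / 101 = 19/101.

19/101


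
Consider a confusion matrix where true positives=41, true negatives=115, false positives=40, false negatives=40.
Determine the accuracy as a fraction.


Accuracy = (TP + TN) / (TP + TN + FP + FN) = (41 + 115) / 236 = 39/59.

39/59


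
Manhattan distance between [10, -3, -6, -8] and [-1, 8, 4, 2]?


d = sum of absolute differences: |10--1|=11 + |-3-8|=11 + |-6-4|=10 + |-8-2|=10 = 42.

42


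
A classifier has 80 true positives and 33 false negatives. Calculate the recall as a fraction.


Recall = TP / (TP + FN) = 80 / 113 = 80/113.

80/113


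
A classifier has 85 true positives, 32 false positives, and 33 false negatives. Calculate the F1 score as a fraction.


Precision = 85/117 = 85/117. Recall = 85/118 = 85/118. F1 = 2*P*R/(P+R) = 34/47.

34/47


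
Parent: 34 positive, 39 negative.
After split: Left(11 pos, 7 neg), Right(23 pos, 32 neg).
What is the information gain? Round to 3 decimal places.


H(parent) = 0.9966. H(left) = 0.9641, H(right) = 0.9806. Weighted = (18/73)*0.9641 + (55/73)*0.9806 = 0.9765. IG = 0.9966 - 0.9765 = 0.0201, which rounds to 0.020.

0.020


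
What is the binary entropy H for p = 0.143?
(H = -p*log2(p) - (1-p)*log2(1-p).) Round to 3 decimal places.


H = -0.143*log2(0.143) - 0.857*log2(0.857) = 0.592.

0.592


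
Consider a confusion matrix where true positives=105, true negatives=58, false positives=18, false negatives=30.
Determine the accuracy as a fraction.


Accuracy = (TP + TN) / (TP + TN + FP + FN) = (105 + 58) / 211 = 163/211.

163/211


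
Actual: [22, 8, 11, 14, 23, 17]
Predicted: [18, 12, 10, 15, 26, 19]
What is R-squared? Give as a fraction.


Mean(y) = 95/6. SS_res = 47. SS_tot = 1073/6. R^2 = 1 - 47/(1073/6) = 791/1073.

791/1073


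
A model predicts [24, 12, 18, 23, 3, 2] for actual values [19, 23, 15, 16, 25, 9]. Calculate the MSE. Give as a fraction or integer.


MSE = (1/6) * ((19-24)^2=25 + (23-12)^2=121 + (15-18)^2=9 + (16-23)^2=49 + (25-3)^2=484 + (9-2)^2=49). Sum = 737. MSE = 737/6.

737/6


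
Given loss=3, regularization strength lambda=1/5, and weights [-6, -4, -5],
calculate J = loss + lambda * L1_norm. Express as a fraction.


L1 norm = sum(|w|) = 15. J = 3 + 1/5 * 15 = 6.

6


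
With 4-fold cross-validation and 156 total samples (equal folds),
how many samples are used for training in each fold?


Each validation fold has 156/4 = 39 samples. Training set = 156 - 39 = 117.

117


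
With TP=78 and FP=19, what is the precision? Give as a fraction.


Precision = TP / (TP + FP) = 78 / 97 = 78/97.

78/97


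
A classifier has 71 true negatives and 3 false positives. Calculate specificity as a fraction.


Specificity = TN / (TN + FP) = 71 / 74 = 71/74.

71/74


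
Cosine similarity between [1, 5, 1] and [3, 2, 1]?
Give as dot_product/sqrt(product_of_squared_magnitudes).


dot = 14. |a|^2 = 27, |b|^2 = 14. cos = 14/sqrt(378).

14/sqrt(378)


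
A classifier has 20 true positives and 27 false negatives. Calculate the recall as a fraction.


Recall = TP / (TP + FN) = 20 / 47 = 20/47.

20/47


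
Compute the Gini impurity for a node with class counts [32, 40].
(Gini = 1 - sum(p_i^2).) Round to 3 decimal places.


Total = 72. Proportions: 32/72, 40/72. sum(p_i^2) = 0.5062. Gini = 1 - 0.5062 = 0.4938, which rounds to 0.494.

0.494


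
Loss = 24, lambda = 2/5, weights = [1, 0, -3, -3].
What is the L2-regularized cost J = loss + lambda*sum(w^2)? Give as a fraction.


L2 sq norm = sum(w^2) = 19. J = 24 + 2/5 * 19 = 158/5.

158/5


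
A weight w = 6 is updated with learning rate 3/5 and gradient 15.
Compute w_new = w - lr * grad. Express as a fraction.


w_new = 6 - 3/5 * 15 = 6 - 9 = -3.

-3


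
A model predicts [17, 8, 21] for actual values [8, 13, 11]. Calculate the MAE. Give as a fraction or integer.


MAE = (1/3) * (|8-17|=9 + |13-8|=5 + |11-21|=10). Sum = 24. MAE = 8.

8


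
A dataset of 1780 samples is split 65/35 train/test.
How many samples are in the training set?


Test set = 1780 * 35% = 623. Training set = 1780 - 623 = 1157.

1157


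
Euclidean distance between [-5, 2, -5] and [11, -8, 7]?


d = sqrt(sum of squared differences). (-5-11)^2=256, (2--8)^2=100, (-5-7)^2=144. Sum = 500.

sqrt(500)


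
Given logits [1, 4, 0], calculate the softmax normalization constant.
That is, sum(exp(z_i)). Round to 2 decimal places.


Denom = e^1=2.7183 + e^4=54.5982 + e^0=1.0000. Sum = 58.3165, which rounds to 58.32.

58.32


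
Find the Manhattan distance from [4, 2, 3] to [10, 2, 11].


d = sum of absolute differences: |4-10|=6 + |2-2|=0 + |3-11|=8 = 14.

14


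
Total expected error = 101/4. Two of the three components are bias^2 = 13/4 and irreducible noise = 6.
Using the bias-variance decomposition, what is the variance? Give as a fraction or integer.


Total error = bias^2 + variance + irreducible noise. So variance = 101/4 - 13/4 - 6 = 16.

16


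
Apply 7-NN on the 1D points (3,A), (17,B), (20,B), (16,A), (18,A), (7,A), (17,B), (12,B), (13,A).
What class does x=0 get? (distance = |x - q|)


Distances: |3-0|=3, |17-0|=17, |20-0|=20, |16-0|=16, |18-0|=18, |7-0|=7, |17-0|=17, |12-0|=12, |13-0|=13. 7 nearest: (3,A), (7,A), (12,B), (13,A), (16,A), (17,B), (17,B). Counts: {'A': 4, 'B': 3}. Majority class: A.

A


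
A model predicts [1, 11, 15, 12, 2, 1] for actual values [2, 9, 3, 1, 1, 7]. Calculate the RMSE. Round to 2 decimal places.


MSE = 51.1667. RMSE = sqrt(51.1667) = 7.15.

7.15


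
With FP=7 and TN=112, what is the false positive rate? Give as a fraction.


FPR = FP / (FP + TN) = 7 / 119 = 1/17.

1/17


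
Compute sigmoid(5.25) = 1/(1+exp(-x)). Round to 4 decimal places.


sigma(5.25) = 1/(1+e^(-5.25)) = 1/(1+0.005248) = 1/1.005248 = 0.9948.

0.9948


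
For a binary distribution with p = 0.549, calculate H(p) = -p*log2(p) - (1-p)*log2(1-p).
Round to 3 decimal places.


H = -0.549*log2(0.549) - 0.451*log2(0.451) = 0.993.

0.993


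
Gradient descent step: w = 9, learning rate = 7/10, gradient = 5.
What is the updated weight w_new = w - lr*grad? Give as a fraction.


w_new = 9 - 7/10 * 5 = 9 - 7/2 = 11/2.

11/2


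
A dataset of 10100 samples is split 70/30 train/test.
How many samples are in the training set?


Test set = 10100 * 30% = 3030. Training set = 10100 - 3030 = 7070.

7070


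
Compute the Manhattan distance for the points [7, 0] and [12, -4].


d = sum of absolute differences: |7-12|=5 + |0--4|=4 = 9.

9


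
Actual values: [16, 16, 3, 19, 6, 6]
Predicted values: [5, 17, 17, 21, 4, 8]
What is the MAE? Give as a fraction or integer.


MAE = (1/6) * (|16-5|=11 + |16-17|=1 + |3-17|=14 + |19-21|=2 + |6-4|=2 + |6-8|=2). Sum = 32. MAE = 16/3.

16/3


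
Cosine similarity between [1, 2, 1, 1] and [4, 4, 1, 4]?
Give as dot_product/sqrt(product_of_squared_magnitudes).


dot = 17. |a|^2 = 7, |b|^2 = 49. cos = 17/sqrt(343).

17/sqrt(343)


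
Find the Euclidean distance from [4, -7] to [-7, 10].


d = sqrt(sum of squared differences). (4--7)^2=121, (-7-10)^2=289. Sum = 410.

sqrt(410)


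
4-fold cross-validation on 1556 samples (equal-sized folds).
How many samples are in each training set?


Each validation fold has 1556/4 = 389 samples. Training set = 1556 - 389 = 1167.

1167


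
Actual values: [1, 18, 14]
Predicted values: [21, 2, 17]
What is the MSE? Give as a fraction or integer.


MSE = (1/3) * ((1-21)^2=400 + (18-2)^2=256 + (14-17)^2=9). Sum = 665. MSE = 665/3.

665/3


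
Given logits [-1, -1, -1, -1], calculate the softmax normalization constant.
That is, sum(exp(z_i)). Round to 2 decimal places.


Denom = e^-1=0.3679 + e^-1=0.3679 + e^-1=0.3679 + e^-1=0.3679. Sum = 1.4716, which rounds to 1.47.

1.47


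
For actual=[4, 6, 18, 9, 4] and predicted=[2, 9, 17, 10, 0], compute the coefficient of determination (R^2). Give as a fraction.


Mean(y) = 41/5. SS_res = 31. SS_tot = 684/5. R^2 = 1 - 31/(684/5) = 529/684.

529/684


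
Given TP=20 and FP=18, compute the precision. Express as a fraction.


Precision = TP / (TP + FP) = 20 / 38 = 10/19.

10/19


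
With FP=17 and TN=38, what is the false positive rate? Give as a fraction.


FPR = FP / (FP + TN) = 17 / 55 = 17/55.

17/55


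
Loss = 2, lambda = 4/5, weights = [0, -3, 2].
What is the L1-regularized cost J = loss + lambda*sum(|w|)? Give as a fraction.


L1 norm = sum(|w|) = 5. J = 2 + 4/5 * 5 = 6.

6


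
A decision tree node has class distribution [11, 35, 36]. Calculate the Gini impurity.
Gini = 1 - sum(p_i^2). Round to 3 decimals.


Total = 82. Proportions: 11/82, 35/82, 36/82. sum(p_i^2) = 0.3929. Gini = 1 - 0.3929 = 0.6071, which rounds to 0.607.

0.607


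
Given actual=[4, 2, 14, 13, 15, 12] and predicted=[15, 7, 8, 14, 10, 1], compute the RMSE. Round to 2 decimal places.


MSE = 54.8333. RMSE = sqrt(54.8333) = 7.40.

7.40


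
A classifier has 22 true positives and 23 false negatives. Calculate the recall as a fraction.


Recall = TP / (TP + FN) = 22 / 45 = 22/45.

22/45


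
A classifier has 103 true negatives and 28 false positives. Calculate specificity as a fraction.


Specificity = TN / (TN + FP) = 103 / 131 = 103/131.

103/131


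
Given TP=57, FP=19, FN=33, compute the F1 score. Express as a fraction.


Precision = 57/76 = 3/4. Recall = 57/90 = 19/30. F1 = 2*P*R/(P+R) = 57/83.

57/83


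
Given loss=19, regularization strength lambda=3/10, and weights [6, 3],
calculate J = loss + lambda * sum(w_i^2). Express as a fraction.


L2 sq norm = sum(w^2) = 45. J = 19 + 3/10 * 45 = 65/2.

65/2


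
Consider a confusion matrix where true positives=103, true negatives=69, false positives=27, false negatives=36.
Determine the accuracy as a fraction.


Accuracy = (TP + TN) / (TP + TN + FP + FN) = (103 + 69) / 235 = 172/235.

172/235


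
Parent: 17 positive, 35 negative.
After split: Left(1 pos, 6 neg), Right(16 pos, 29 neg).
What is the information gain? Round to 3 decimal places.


H(parent) = 0.9118. H(left) = 0.5917, H(right) = 0.9389. Weighted = (7/52)*0.5917 + (45/52)*0.9389 = 0.8922. IG = 0.9118 - 0.8922 = 0.0196, which rounds to 0.020.

0.020


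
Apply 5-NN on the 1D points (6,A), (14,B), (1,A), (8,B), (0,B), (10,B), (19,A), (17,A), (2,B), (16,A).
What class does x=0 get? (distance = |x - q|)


Distances: |6-0|=6, |14-0|=14, |1-0|=1, |8-0|=8, |0-0|=0, |10-0|=10, |19-0|=19, |17-0|=17, |2-0|=2, |16-0|=16. 5 nearest: (0,B), (1,A), (2,B), (6,A), (8,B). Counts: {'B': 3, 'A': 2}. Majority class: B.

B


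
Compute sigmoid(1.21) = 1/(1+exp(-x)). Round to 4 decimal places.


sigma(1.21) = 1/(1+e^(-1.21)) = 1/(1+0.298197) = 1/1.298197 = 0.7703.

0.7703


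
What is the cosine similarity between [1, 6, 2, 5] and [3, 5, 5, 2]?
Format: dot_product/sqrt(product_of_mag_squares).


dot = 53. |a|^2 = 66, |b|^2 = 63. cos = 53/sqrt(4158).

53/sqrt(4158)


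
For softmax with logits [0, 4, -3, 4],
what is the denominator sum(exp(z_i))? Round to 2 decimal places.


Denom = e^0=1.0000 + e^4=54.5982 + e^-3=0.0498 + e^4=54.5982. Sum = 110.2462, which rounds to 110.25.

110.25


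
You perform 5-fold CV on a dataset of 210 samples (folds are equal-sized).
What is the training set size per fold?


Each validation fold has 210/5 = 42 samples. Training set = 210 - 42 = 168.

168


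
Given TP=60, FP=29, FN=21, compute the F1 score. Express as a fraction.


Precision = 60/89 = 60/89. Recall = 60/81 = 20/27. F1 = 2*P*R/(P+R) = 12/17.

12/17


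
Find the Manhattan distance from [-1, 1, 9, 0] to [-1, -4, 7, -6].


d = sum of absolute differences: |-1--1|=0 + |1--4|=5 + |9-7|=2 + |0--6|=6 = 13.

13


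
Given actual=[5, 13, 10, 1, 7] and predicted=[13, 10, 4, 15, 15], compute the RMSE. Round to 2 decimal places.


MSE = 73.8000. RMSE = sqrt(73.8000) = 8.59.

8.59


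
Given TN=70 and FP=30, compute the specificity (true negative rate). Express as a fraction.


Specificity = TN / (TN + FP) = 70 / 100 = 7/10.

7/10


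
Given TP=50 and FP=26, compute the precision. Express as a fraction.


Precision = TP / (TP + FP) = 50 / 76 = 25/38.

25/38


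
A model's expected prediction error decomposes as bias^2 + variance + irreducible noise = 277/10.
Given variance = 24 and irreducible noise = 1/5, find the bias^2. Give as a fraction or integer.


Total error = bias^2 + variance + irreducible noise. So bias^2 = 277/10 - 24 - 1/5 = 7/2.

7/2


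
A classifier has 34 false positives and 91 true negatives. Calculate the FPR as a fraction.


FPR = FP / (FP + TN) = 34 / 125 = 34/125.

34/125


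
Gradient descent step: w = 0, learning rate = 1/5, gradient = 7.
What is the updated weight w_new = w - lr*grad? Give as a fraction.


w_new = 0 - 1/5 * 7 = 0 - 7/5 = -7/5.

-7/5


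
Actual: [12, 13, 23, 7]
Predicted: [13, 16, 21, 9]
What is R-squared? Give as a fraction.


Mean(y) = 55/4. SS_res = 18. SS_tot = 539/4. R^2 = 1 - 18/(539/4) = 467/539.

467/539


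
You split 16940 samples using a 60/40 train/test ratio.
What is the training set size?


Test set = 16940 * 40% = 6776. Training set = 16940 - 6776 = 10164.

10164


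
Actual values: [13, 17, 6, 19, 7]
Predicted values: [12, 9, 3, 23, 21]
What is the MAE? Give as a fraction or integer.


MAE = (1/5) * (|13-12|=1 + |17-9|=8 + |6-3|=3 + |19-23|=4 + |7-21|=14). Sum = 30. MAE = 6.

6


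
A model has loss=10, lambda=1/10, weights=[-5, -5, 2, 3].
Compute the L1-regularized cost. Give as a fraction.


L1 norm = sum(|w|) = 15. J = 10 + 1/10 * 15 = 23/2.

23/2


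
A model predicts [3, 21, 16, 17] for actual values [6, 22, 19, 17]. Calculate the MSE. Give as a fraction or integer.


MSE = (1/4) * ((6-3)^2=9 + (22-21)^2=1 + (19-16)^2=9 + (17-17)^2=0). Sum = 19. MSE = 19/4.

19/4


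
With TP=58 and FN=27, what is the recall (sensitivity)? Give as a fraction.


Recall = TP / (TP + FN) = 58 / 85 = 58/85.

58/85


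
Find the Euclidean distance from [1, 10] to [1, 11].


d = sqrt(sum of squared differences). (1-1)^2=0, (10-11)^2=1. Sum = 1.

1


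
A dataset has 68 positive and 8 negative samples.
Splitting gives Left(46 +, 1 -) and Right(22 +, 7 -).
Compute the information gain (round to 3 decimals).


H(parent) = 0.4855. H(left) = 0.1485, H(right) = 0.7973. Weighted = (47/76)*0.1485 + (29/76)*0.7973 = 0.3961. IG = 0.4855 - 0.3961 = 0.0894, which rounds to 0.089.

0.089


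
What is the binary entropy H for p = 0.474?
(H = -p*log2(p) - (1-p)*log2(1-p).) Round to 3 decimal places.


H = -0.474*log2(0.474) - 0.526*log2(0.526) = 0.998.

0.998


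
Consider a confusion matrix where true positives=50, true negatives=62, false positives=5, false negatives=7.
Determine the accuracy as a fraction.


Accuracy = (TP + TN) / (TP + TN + FP + FN) = (50 + 62) / 124 = 28/31.

28/31


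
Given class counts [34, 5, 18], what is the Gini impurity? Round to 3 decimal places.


Total = 57. Proportions: 34/57, 5/57, 18/57. sum(p_i^2) = 0.4632. Gini = 1 - 0.4632 = 0.5368, which rounds to 0.537.

0.537


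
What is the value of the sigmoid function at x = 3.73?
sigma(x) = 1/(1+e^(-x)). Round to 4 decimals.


sigma(3.73) = 1/(1+e^(-3.73)) = 1/(1+0.023993) = 1/1.023993 = 0.9766.

0.9766


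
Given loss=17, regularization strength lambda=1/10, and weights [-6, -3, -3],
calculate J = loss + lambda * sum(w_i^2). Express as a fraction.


L2 sq norm = sum(w^2) = 54. J = 17 + 1/10 * 54 = 112/5.

112/5


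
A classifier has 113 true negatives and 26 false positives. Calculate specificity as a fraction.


Specificity = TN / (TN + FP) = 113 / 139 = 113/139.

113/139


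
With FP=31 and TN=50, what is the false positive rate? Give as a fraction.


FPR = FP / (FP + TN) = 31 / 81 = 31/81.

31/81


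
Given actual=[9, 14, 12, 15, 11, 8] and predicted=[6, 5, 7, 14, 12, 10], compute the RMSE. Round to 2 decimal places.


MSE = 20.1667. RMSE = sqrt(20.1667) = 4.49.

4.49


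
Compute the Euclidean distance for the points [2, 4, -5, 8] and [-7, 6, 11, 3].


d = sqrt(sum of squared differences). (2--7)^2=81, (4-6)^2=4, (-5-11)^2=256, (8-3)^2=25. Sum = 366.

sqrt(366)


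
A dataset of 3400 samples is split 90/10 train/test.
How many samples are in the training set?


Test set = 3400 * 10% = 340. Training set = 3400 - 340 = 3060.

3060


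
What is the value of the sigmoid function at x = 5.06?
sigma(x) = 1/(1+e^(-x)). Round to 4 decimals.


sigma(5.06) = 1/(1+e^(-5.06)) = 1/(1+0.006346) = 1/1.006346 = 0.9937.

0.9937


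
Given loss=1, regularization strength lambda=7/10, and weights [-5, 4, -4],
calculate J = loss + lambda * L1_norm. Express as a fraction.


L1 norm = sum(|w|) = 13. J = 1 + 7/10 * 13 = 101/10.

101/10


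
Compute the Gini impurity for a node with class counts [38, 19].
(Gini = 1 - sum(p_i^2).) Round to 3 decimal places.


Total = 57. Proportions: 38/57, 19/57. sum(p_i^2) = 0.5556. Gini = 1 - 0.5556 = 0.4444, which rounds to 0.444.

0.444


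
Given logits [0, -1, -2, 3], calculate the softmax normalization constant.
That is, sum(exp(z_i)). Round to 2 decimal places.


Denom = e^0=1.0000 + e^-1=0.3679 + e^-2=0.1353 + e^3=20.0855. Sum = 21.5887, which rounds to 21.59.

21.59


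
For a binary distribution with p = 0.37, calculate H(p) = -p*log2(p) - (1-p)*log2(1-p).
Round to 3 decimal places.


H = -0.37*log2(0.37) - 0.63*log2(0.63) = 0.951.

0.951


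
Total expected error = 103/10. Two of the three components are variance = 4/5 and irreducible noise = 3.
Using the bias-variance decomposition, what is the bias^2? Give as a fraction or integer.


Total error = bias^2 + variance + irreducible noise. So bias^2 = 103/10 - 4/5 - 3 = 13/2.

13/2


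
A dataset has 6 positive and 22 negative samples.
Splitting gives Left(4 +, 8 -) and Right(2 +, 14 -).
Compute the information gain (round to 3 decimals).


H(parent) = 0.7496. H(left) = 0.9183, H(right) = 0.5436. Weighted = (12/28)*0.9183 + (16/28)*0.5436 = 0.7042. IG = 0.7496 - 0.7042 = 0.0454, which rounds to 0.045.

0.045


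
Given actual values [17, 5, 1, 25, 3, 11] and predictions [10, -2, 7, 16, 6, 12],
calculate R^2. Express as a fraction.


Mean(y) = 31/3. SS_res = 225. SS_tot = 1288/3. R^2 = 1 - 225/(1288/3) = 613/1288.

613/1288


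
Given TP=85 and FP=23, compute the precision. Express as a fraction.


Precision = TP / (TP + FP) = 85 / 108 = 85/108.

85/108


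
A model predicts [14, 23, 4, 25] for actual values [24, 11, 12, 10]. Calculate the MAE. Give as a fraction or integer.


MAE = (1/4) * (|24-14|=10 + |11-23|=12 + |12-4|=8 + |10-25|=15). Sum = 45. MAE = 45/4.

45/4


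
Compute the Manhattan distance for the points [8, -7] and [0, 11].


d = sum of absolute differences: |8-0|=8 + |-7-11|=18 = 26.

26


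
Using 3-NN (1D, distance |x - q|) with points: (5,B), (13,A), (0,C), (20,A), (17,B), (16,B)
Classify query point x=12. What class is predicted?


Distances: |5-12|=7, |13-12|=1, |0-12|=12, |20-12|=8, |17-12|=5, |16-12|=4. 3 nearest: (13,A), (16,B), (17,B). Counts: {'A': 1, 'B': 2}. Majority class: B.

B


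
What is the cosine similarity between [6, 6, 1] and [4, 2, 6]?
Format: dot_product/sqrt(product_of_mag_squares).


dot = 42. |a|^2 = 73, |b|^2 = 56. cos = 42/sqrt(4088).

42/sqrt(4088)


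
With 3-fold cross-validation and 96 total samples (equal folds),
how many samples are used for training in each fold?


Each validation fold has 96/3 = 32 samples. Training set = 96 - 32 = 64.

64


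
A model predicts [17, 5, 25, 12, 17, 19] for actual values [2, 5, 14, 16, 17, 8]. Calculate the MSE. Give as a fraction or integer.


MSE = (1/6) * ((2-17)^2=225 + (5-5)^2=0 + (14-25)^2=121 + (16-12)^2=16 + (17-17)^2=0 + (8-19)^2=121). Sum = 483. MSE = 161/2.

161/2


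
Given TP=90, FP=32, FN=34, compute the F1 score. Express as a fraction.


Precision = 90/122 = 45/61. Recall = 90/124 = 45/62. F1 = 2*P*R/(P+R) = 30/41.

30/41


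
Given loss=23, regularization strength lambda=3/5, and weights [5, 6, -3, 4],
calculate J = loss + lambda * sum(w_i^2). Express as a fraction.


L2 sq norm = sum(w^2) = 86. J = 23 + 3/5 * 86 = 373/5.

373/5


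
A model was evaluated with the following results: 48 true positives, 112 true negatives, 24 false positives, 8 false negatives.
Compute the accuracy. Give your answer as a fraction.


Accuracy = (TP + TN) / (TP + TN + FP + FN) = (48 + 112) / 192 = 5/6.

5/6


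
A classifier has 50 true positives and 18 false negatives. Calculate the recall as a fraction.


Recall = TP / (TP + FN) = 50 / 68 = 25/34.

25/34


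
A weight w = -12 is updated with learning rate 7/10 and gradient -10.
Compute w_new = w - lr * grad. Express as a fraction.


w_new = -12 - 7/10 * -10 = -12 - -7 = -5.

-5


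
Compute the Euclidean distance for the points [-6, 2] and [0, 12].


d = sqrt(sum of squared differences). (-6-0)^2=36, (2-12)^2=100. Sum = 136.

sqrt(136)


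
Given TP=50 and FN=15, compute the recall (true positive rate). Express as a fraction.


Recall = TP / (TP + FN) = 50 / 65 = 10/13.

10/13


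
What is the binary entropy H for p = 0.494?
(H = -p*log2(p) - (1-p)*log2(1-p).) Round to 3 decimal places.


H = -0.494*log2(0.494) - 0.506*log2(0.506) = 1.000.

1.000


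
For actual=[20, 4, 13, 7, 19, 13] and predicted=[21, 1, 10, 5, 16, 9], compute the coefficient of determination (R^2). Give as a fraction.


Mean(y) = 38/3. SS_res = 48. SS_tot = 604/3. R^2 = 1 - 48/(604/3) = 115/151.

115/151


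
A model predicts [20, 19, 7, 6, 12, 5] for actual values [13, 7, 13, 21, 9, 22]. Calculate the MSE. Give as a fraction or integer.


MSE = (1/6) * ((13-20)^2=49 + (7-19)^2=144 + (13-7)^2=36 + (21-6)^2=225 + (9-12)^2=9 + (22-5)^2=289). Sum = 752. MSE = 376/3.

376/3


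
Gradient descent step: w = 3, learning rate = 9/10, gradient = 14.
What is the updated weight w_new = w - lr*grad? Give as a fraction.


w_new = 3 - 9/10 * 14 = 3 - 63/5 = -48/5.

-48/5


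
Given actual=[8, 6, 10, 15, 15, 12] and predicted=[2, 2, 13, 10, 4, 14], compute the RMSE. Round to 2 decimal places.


MSE = 35.1667. RMSE = sqrt(35.1667) = 5.93.

5.93


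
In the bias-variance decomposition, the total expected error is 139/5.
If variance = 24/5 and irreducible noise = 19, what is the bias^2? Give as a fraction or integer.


Total error = bias^2 + variance + irreducible noise. So bias^2 = 139/5 - 24/5 - 19 = 4.

4


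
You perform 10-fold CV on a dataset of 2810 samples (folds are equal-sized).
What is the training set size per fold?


Each validation fold has 2810/10 = 281 samples. Training set = 2810 - 281 = 2529.

2529


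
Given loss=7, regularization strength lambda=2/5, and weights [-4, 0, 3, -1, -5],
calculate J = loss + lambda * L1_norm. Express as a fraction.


L1 norm = sum(|w|) = 13. J = 7 + 2/5 * 13 = 61/5.

61/5


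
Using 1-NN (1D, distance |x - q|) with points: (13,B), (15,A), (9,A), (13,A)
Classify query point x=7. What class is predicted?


Distances: |13-7|=6, |15-7|=8, |9-7|=2, |13-7|=6. 1 nearest: (9,A). Counts: {'A': 1}. Majority class: A.

A


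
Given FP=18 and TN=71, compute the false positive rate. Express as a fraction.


FPR = FP / (FP + TN) = 18 / 89 = 18/89.

18/89


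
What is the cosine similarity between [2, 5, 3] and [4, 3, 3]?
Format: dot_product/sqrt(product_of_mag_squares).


dot = 32. |a|^2 = 38, |b|^2 = 34. cos = 32/sqrt(1292).

32/sqrt(1292)


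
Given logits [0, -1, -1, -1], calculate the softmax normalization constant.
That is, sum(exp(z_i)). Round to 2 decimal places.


Denom = e^0=1.0000 + e^-1=0.3679 + e^-1=0.3679 + e^-1=0.3679. Sum = 2.1037, which rounds to 2.10.

2.10


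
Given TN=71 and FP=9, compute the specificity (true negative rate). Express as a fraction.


Specificity = TN / (TN + FP) = 71 / 80 = 71/80.

71/80


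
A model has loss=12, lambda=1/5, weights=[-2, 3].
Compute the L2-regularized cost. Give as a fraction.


L2 sq norm = sum(w^2) = 13. J = 12 + 1/5 * 13 = 73/5.

73/5


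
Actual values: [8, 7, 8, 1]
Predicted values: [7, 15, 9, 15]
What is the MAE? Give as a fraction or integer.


MAE = (1/4) * (|8-7|=1 + |7-15|=8 + |8-9|=1 + |1-15|=14). Sum = 24. MAE = 6.

6


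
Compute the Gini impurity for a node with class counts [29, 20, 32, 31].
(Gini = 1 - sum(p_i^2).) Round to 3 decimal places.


Total = 112. Proportions: 29/112, 20/112, 32/112, 31/112. sum(p_i^2) = 0.2572. Gini = 1 - 0.2572 = 0.7428, which rounds to 0.743.

0.743


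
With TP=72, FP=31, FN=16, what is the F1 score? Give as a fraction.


Precision = 72/103 = 72/103. Recall = 72/88 = 9/11. F1 = 2*P*R/(P+R) = 144/191.

144/191


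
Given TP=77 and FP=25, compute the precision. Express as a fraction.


Precision = TP / (TP + FP) = 77 / 102 = 77/102.

77/102


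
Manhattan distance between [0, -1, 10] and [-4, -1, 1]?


d = sum of absolute differences: |0--4|=4 + |-1--1|=0 + |10-1|=9 = 13.

13


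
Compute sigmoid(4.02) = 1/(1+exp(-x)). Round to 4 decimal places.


sigma(4.02) = 1/(1+e^(-4.02)) = 1/(1+0.017953) = 1/1.017953 = 0.9824.

0.9824


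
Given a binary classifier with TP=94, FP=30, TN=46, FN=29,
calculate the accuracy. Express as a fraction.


Accuracy = (TP + TN) / (TP + TN + FP + FN) = (94 + 46) / 199 = 140/199.

140/199


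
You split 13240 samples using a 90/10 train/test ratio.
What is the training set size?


Test set = 13240 * 10% = 1324. Training set = 13240 - 1324 = 11916.

11916


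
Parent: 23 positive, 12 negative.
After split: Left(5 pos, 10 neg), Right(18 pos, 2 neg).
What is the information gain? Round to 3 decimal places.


H(parent) = 0.9275. H(left) = 0.9183, H(right) = 0.4690. Weighted = (15/35)*0.9183 + (20/35)*0.4690 = 0.6616. IG = 0.9275 - 0.6616 = 0.2659, which rounds to 0.266.

0.266


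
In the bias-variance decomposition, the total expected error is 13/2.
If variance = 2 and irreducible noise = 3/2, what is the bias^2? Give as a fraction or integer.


Total error = bias^2 + variance + irreducible noise. So bias^2 = 13/2 - 2 - 3/2 = 3.

3


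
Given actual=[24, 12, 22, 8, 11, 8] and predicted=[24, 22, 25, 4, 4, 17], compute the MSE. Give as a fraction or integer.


MSE = (1/6) * ((24-24)^2=0 + (12-22)^2=100 + (22-25)^2=9 + (8-4)^2=16 + (11-4)^2=49 + (8-17)^2=81). Sum = 255. MSE = 85/2.

85/2


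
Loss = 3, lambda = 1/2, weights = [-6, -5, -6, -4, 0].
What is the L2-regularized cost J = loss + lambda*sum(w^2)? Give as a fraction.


L2 sq norm = sum(w^2) = 113. J = 3 + 1/2 * 113 = 119/2.

119/2


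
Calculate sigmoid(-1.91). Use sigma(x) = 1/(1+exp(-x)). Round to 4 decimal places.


sigma(-1.91) = 1/(1+e^(1.91)) = 1/(1+6.753089) = 1/7.753089 = 0.1290.

0.1290


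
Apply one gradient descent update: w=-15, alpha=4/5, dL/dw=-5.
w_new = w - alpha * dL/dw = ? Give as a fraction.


w_new = -15 - 4/5 * -5 = -15 - -4 = -11.

-11


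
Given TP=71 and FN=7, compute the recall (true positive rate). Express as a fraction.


Recall = TP / (TP + FN) = 71 / 78 = 71/78.

71/78


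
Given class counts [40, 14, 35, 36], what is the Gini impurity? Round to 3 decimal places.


Total = 125. Proportions: 40/125, 14/125, 35/125, 36/125. sum(p_i^2) = 0.2763. Gini = 1 - 0.2763 = 0.7237, which rounds to 0.724.

0.724


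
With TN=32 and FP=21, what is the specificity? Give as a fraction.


Specificity = TN / (TN + FP) = 32 / 53 = 32/53.

32/53


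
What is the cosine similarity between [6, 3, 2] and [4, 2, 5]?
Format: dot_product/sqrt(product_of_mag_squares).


dot = 40. |a|^2 = 49, |b|^2 = 45. cos = 40/sqrt(2205).

40/sqrt(2205)


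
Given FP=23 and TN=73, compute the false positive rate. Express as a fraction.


FPR = FP / (FP + TN) = 23 / 96 = 23/96.

23/96


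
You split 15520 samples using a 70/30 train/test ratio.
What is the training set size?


Test set = 15520 * 30% = 4656. Training set = 15520 - 4656 = 10864.

10864


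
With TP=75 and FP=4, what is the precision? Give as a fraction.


Precision = TP / (TP + FP) = 75 / 79 = 75/79.

75/79


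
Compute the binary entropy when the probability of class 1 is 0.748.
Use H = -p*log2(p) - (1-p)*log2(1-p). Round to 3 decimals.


H = -0.748*log2(0.748) - 0.252*log2(0.252) = 0.814.

0.814


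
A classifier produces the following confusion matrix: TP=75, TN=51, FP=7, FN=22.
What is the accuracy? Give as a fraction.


Accuracy = (TP + TN) / (TP + TN + FP + FN) = (75 + 51) / 155 = 126/155.

126/155


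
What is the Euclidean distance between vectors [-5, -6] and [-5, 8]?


d = sqrt(sum of squared differences). (-5--5)^2=0, (-6-8)^2=196. Sum = 196.

14


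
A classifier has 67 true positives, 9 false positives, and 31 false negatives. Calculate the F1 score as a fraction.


Precision = 67/76 = 67/76. Recall = 67/98 = 67/98. F1 = 2*P*R/(P+R) = 67/87.

67/87


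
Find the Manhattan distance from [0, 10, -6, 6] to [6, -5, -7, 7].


d = sum of absolute differences: |0-6|=6 + |10--5|=15 + |-6--7|=1 + |6-7|=1 = 23.

23


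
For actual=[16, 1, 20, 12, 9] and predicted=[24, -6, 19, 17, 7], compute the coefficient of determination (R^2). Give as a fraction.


Mean(y) = 58/5. SS_res = 143. SS_tot = 1046/5. R^2 = 1 - 143/(1046/5) = 331/1046.

331/1046


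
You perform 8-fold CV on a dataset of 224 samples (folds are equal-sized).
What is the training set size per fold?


Each validation fold has 224/8 = 28 samples. Training set = 224 - 28 = 196.

196


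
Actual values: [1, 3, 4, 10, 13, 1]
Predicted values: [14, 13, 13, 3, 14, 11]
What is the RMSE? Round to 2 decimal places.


MSE = 83.3333. RMSE = sqrt(83.3333) = 9.13.

9.13


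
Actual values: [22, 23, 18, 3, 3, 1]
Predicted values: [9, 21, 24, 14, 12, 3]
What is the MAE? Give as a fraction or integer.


MAE = (1/6) * (|22-9|=13 + |23-21|=2 + |18-24|=6 + |3-14|=11 + |3-12|=9 + |1-3|=2). Sum = 43. MAE = 43/6.

43/6


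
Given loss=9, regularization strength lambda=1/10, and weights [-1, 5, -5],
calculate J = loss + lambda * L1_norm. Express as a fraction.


L1 norm = sum(|w|) = 11. J = 9 + 1/10 * 11 = 101/10.

101/10


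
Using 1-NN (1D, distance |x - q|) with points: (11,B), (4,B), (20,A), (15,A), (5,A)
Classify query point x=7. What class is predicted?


Distances: |11-7|=4, |4-7|=3, |20-7|=13, |15-7|=8, |5-7|=2. 1 nearest: (5,A). Counts: {'A': 1}. Majority class: A.

A


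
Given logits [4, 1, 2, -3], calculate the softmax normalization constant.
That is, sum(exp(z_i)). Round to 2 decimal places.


Denom = e^4=54.5982 + e^1=2.7183 + e^2=7.3891 + e^-3=0.0498. Sum = 64.7554, which rounds to 64.76.

64.76


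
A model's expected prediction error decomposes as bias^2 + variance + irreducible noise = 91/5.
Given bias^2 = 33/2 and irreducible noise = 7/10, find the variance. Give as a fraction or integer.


Total error = bias^2 + variance + irreducible noise. So variance = 91/5 - 33/2 - 7/10 = 1.

1


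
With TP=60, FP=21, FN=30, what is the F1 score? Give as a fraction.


Precision = 60/81 = 20/27. Recall = 60/90 = 2/3. F1 = 2*P*R/(P+R) = 40/57.

40/57


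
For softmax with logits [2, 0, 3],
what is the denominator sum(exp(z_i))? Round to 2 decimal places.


Denom = e^2=7.3891 + e^0=1.0000 + e^3=20.0855. Sum = 28.4746, which rounds to 28.47.

28.47


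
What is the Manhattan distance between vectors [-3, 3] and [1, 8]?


d = sum of absolute differences: |-3-1|=4 + |3-8|=5 = 9.

9


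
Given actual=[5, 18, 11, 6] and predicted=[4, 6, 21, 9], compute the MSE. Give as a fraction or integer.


MSE = (1/4) * ((5-4)^2=1 + (18-6)^2=144 + (11-21)^2=100 + (6-9)^2=9). Sum = 254. MSE = 127/2.

127/2


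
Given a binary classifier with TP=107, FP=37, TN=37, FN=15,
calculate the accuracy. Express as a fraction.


Accuracy = (TP + TN) / (TP + TN + FP + FN) = (107 + 37) / 196 = 36/49.

36/49


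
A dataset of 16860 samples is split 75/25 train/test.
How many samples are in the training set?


Test set = 16860 * 25% = 4215. Training set = 16860 - 4215 = 12645.

12645


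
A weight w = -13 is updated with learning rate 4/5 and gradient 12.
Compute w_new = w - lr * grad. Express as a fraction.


w_new = -13 - 4/5 * 12 = -13 - 48/5 = -113/5.

-113/5


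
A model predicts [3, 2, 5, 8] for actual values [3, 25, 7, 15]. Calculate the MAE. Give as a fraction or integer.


MAE = (1/4) * (|3-3|=0 + |25-2|=23 + |7-5|=2 + |15-8|=7). Sum = 32. MAE = 8.

8


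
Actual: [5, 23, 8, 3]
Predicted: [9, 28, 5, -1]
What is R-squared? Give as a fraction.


Mean(y) = 39/4. SS_res = 66. SS_tot = 987/4. R^2 = 1 - 66/(987/4) = 241/329.

241/329


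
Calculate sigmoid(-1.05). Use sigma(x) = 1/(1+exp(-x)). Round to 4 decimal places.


sigma(-1.05) = 1/(1+e^(1.05)) = 1/(1+2.857651) = 1/3.857651 = 0.2592.

0.2592


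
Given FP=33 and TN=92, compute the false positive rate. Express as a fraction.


FPR = FP / (FP + TN) = 33 / 125 = 33/125.

33/125


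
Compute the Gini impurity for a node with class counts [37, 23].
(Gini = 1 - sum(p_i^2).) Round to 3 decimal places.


Total = 60. Proportions: 37/60, 23/60. sum(p_i^2) = 0.5272. Gini = 1 - 0.5272 = 0.4728, which rounds to 0.473.

0.473


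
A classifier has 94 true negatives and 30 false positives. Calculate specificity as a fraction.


Specificity = TN / (TN + FP) = 94 / 124 = 47/62.

47/62


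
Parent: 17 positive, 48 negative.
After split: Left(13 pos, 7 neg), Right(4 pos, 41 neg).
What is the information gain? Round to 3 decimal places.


H(parent) = 0.8291. H(left) = 0.9341, H(right) = 0.4328. Weighted = (20/65)*0.9341 + (45/65)*0.4328 = 0.5870. IG = 0.8291 - 0.5870 = 0.2421, which rounds to 0.242.

0.242


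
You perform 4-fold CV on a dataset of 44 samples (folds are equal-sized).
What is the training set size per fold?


Each validation fold has 44/4 = 11 samples. Training set = 44 - 11 = 33.

33


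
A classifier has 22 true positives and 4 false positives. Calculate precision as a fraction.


Precision = TP / (TP + FP) = 22 / 26 = 11/13.

11/13


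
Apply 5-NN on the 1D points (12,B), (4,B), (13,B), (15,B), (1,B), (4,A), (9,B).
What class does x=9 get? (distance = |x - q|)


Distances: |12-9|=3, |4-9|=5, |13-9|=4, |15-9|=6, |1-9|=8, |4-9|=5, |9-9|=0. 5 nearest: (9,B), (12,B), (13,B), (4,A), (4,B). Counts: {'B': 4, 'A': 1}. Majority class: B.

B


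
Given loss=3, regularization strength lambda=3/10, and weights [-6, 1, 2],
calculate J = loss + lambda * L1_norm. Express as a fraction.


L1 norm = sum(|w|) = 9. J = 3 + 3/10 * 9 = 57/10.

57/10


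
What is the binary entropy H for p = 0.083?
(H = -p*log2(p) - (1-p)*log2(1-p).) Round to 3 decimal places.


H = -0.083*log2(0.083) - 0.917*log2(0.917) = 0.413.

0.413


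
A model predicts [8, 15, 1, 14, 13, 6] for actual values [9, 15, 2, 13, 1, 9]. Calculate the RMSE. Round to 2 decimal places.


MSE = 26.0000. RMSE = sqrt(26.0000) = 5.10.

5.10


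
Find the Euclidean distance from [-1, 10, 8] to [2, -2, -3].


d = sqrt(sum of squared differences). (-1-2)^2=9, (10--2)^2=144, (8--3)^2=121. Sum = 274.

sqrt(274)


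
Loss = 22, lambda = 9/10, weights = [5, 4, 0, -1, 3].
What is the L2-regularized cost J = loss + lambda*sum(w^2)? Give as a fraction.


L2 sq norm = sum(w^2) = 51. J = 22 + 9/10 * 51 = 679/10.

679/10
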